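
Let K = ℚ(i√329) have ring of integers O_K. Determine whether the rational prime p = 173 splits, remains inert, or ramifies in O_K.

-329 mod 4 = 3, hence disc K = 4·(-329) = -1316 and O_K = ℤ[√-329].
Since gcd(173, -1316) = 1 the prime 173 does not ramify.
Legendre symbol by Euler's criterion: (-329/173) ≡ (-329)^86 ≡ 172 (mod 173), i.e. (-329/173) = -1.
Legendre symbol -1 ⇒ 173 is inert.

inert — (173) stays prime in O_K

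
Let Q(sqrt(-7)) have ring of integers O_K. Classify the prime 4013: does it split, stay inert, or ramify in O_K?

split — (4013) = 𝔭₁𝔭₂ with 𝔭₁ ≠ 𝔭₂

-7 mod 4 = 1, hence disc K = -7 and O_K = ℤ[(1+√-7)/2].
4013 ∤ -7, so 4013 is unramified.
Compute (-7/4013) via Euler: 4006^((4013-1)/2) mod 4013 = 1, so (-7/4013) = 1.
Legendre symbol 1 ⇒ 4013 is split.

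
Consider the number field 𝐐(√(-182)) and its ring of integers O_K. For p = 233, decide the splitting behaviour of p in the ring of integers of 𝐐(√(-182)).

233 splits in O_K

Since -182 ≢ 1 mod 4, the ring of integers is ℤ[√-182] with discriminant 4·(-182) = -728.
233 ∤ -728, so 233 is unramified.
Legendre symbol by Euler's criterion: (-182/233) ≡ (-182)^116 ≡ 1 (mod 233), i.e. (-182/233) = 1.
d is a quadratic residue mod p, hence 233 splits in O_K.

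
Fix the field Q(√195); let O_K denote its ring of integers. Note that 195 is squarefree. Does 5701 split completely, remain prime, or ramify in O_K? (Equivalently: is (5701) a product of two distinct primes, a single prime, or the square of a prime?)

195 mod 4 = 3, hence disc K = 4·195 = 780 and O_K = ℤ[√195].
Since gcd(5701, 780) = 1 the prime 5701 does not ramify.
Legendre symbol by Euler's criterion: (195/5701) ≡ 195^2850 ≡ 5700 (mod 5701), i.e. (195/5701) = -1.
Legendre symbol -1 ⇒ 5701 is inert.

remains prime (inert)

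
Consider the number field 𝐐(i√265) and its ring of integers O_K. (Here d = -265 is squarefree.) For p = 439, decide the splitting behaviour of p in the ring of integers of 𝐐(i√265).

Since -265 ≢ 1 mod 4, the ring of integers is ℤ[√-265] with discriminant 4·(-265) = -1060.
disc(K) = -1060 is not divisible by 439; 439 is unramified.
(-265/439) = 174^219 mod 439 = 438, giving Legendre symbol -1.
(-265/439) = -1, so 439 is inert.

inert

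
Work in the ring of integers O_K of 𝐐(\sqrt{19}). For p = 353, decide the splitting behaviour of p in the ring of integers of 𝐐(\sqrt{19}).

353 splits in O_K

19 mod 4 = 3, hence disc K = 4·19 = 76 and O_K = ℤ[√19].
Since gcd(353, 76) = 1 the prime 353 does not ramify.
(19/353) = 19^176 mod 353 = 1, giving Legendre symbol 1.
Legendre symbol 1 ⇒ 353 is split.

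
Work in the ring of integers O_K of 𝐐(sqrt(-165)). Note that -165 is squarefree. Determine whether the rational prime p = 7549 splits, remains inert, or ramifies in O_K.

-165 mod 4 = 3, hence disc K = 4·(-165) = -660 and O_K = ℤ[√-165].
disc(K) = -660 is not divisible by 7549; 7549 is unramified.
(-165/7549) = 7384^3774 mod 7549 = 1, giving Legendre symbol 1.
(-165/7549) = 1, so 7549 splits.

p splits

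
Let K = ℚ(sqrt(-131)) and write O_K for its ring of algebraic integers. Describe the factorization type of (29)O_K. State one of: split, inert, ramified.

remains prime (inert)

-131 mod 4 = 1, hence disc K = -131 and O_K = ℤ[(1+√-131)/2].
Since gcd(29, -131) = 1 the prime 29 does not ramify.
(-131/29) = 14^14 mod 29 = 28, giving Legendre symbol -1.
(-131/29) = -1, so 29 is inert.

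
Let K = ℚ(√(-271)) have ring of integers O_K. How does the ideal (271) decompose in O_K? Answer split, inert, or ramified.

Since -271 ≡ 1 mod 4, the ring of integers is ℤ[(1+√-271)/2] with discriminant -271.
Ramification test: 271 | -271. The prime 271 ramifies in K.

ramifies in O_K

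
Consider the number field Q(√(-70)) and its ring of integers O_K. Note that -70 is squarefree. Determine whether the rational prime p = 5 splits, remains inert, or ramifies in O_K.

ramified — (5) = 𝔭²

-70 mod 4 = 2, hence disc K = 4·(-70) = -280 and O_K = ℤ[√-70].
5 divides disc(K) = -280, so 5 ramifies.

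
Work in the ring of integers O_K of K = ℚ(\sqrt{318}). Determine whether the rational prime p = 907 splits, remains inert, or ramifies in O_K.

split — (907) = 𝔭₁𝔭₂ with 𝔭₁ ≠ 𝔭₂

318 mod 4 = 2, hence disc K = 4·318 = 1272 and O_K = ℤ[√318].
907 ∤ 1272, so 907 is unramified.
Compute (318/907) via Euler: 318^((907-1)/2) mod 907 = 1, so (318/907) = 1.
d is a quadratic residue mod p, hence 907 splits in O_K.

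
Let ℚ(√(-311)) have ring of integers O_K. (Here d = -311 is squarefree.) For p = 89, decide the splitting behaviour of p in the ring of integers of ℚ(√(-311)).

89 splits in O_K

Since -311 ≡ 1 mod 4, the ring of integers is ℤ[(1+√-311)/2] with discriminant -311.
89 ∤ -311, so 89 is unramified.
Legendre symbol by Euler's criterion: (-311/89) ≡ (-311)^44 ≡ 1 (mod 89), i.e. (-311/89) = 1.
(-311/89) = 1, so 89 splits.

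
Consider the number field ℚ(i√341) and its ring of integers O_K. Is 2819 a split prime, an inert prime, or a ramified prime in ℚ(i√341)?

splits completely

d = -341 ≡ 3 (mod 4), so O_K = ℤ[√-341] and disc(K) = 4d = -1364.
2819 ∤ -1364, so 2819 is unramified.
Legendre symbol by Euler's criterion: (-341/2819) ≡ (-341)^1409 ≡ 1 (mod 2819), i.e. (-341/2819) = 1.
d is a quadratic residue mod p, hence 2819 splits in O_K.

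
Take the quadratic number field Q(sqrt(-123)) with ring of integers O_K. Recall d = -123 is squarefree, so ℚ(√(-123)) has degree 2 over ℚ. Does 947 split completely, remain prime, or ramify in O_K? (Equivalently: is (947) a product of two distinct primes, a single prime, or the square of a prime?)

p is inert

Since -123 ≡ 1 mod 4, the ring of integers is ℤ[(1+√-123)/2] with discriminant -123.
disc(K) = -123 is not divisible by 947; 947 is unramified.
Compute (-123/947) via Euler: 824^((947-1)/2) mod 947 = 946, so (-123/947) = -1.
d is a non-residue mod p, hence 947 remains inert in O_K.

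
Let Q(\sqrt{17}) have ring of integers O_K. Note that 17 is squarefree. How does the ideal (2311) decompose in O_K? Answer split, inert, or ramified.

2311 splits in O_K

d = 17 ≡ 1 (mod 4), so O_K = ℤ[(1+√17)/2] and disc(K) = d = 17.
Since gcd(2311, 17) = 1 the prime 2311 does not ramify.
Euler's criterion: 17^1155 mod 2311 = 1. Thus (17|2311) = 1.
(17/2311) = 1, so 2311 splits.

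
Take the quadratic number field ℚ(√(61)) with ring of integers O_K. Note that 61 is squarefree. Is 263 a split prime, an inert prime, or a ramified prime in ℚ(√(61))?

61 mod 4 = 1, hence disc K = 61 and O_K = ℤ[(1+√61)/2].
Since gcd(263, 61) = 1 the prime 263 does not ramify.
(61/263) = 61^131 mod 263 = 1, giving Legendre symbol 1.
(61/263) = 1, so 263 splits.

split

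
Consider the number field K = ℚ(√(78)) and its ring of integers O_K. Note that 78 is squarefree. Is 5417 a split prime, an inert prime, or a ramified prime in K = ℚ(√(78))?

Since 78 ≢ 1 mod 4, the ring of integers is ℤ[√78] with discriminant 4·78 = 312.
disc(K) = 312 is not divisible by 5417; 5417 is unramified.
Legendre symbol by Euler's criterion: (78/5417) ≡ 78^2708 ≡ 5416 (mod 5417), i.e. (78/5417) = -1.
d is a non-residue mod p, hence 5417 remains inert in O_K.

remains prime (inert)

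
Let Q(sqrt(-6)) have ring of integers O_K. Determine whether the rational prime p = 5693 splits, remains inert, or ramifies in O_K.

p splits

Since -6 ≢ 1 mod 4, the ring of integers is ℤ[√-6] with discriminant 4·(-6) = -24.
5693 ∤ -24, so 5693 is unramified.
(-6/5693) = 5687^2846 mod 5693 = 1, giving Legendre symbol 1.
Legendre symbol 1 ⇒ 5693 is split.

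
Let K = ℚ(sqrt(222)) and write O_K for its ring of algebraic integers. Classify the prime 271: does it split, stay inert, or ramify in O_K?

222 mod 4 = 2, hence disc K = 4·222 = 888 and O_K = ℤ[√222].
Since gcd(271, 888) = 1 the prime 271 does not ramify.
Euler's criterion: 222^135 mod 271 = 270. Thus (222|271) = -1.
(222/271) = -1, so 271 is inert.

inert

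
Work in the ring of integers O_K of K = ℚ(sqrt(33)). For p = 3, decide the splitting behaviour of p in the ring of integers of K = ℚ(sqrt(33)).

Since 33 ≡ 1 mod 4, the ring of integers is ℤ[(1+√33)/2] with discriminant 33.
Ramification test: 3 | 33. The prime 3 ramifies in K.

ramifies in O_K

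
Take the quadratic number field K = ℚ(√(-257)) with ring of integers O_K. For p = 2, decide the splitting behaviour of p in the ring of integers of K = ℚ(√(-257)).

-257 mod 4 = 3, hence disc K = 4·(-257) = -1028 and O_K = ℤ[√-257].
Ramification test: 2 | -1028. The prime 2 ramifies in K.

p ramifies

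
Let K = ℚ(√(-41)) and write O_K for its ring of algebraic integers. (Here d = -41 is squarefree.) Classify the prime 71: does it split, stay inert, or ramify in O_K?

split

-41 mod 4 = 3, hence disc K = 4·(-41) = -164 and O_K = ℤ[√-41].
71 ∤ -164, so 71 is unramified.
Euler's criterion: (-41)^35 mod 71 = 1. Thus (-41|71) = 1.
d is a quadratic residue mod p, hence 71 splits in O_K.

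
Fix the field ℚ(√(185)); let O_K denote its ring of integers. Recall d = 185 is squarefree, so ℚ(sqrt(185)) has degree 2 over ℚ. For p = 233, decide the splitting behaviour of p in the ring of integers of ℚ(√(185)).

d = 185 ≡ 1 (mod 4), so O_K = ℤ[(1+√185)/2] and disc(K) = d = 185.
233 ∤ 185, so 233 is unramified.
(185/233) = 185^116 mod 233 = 232, giving Legendre symbol -1.
Legendre symbol -1 ⇒ 233 is inert.

inert — (233) stays prime in O_K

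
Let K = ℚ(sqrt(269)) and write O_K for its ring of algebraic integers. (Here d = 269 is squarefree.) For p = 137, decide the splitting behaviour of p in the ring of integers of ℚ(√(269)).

inert — (137) stays prime in O_K

Since 269 ≡ 1 mod 4, the ring of integers is ℤ[(1+√269)/2] with discriminant 269.
disc(K) = 269 is not divisible by 137; 137 is unramified.
Euler's criterion: 269^68 mod 137 = 136. Thus (269|137) = -1.
Legendre symbol -1 ⇒ 137 is inert.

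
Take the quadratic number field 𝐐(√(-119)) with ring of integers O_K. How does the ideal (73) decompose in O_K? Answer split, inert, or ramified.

73 splits in O_K

-119 mod 4 = 1, hence disc K = -119 and O_K = ℤ[(1+√-119)/2].
73 ∤ -119, so 73 is unramified.
Compute (-119/73) via Euler: 27^((73-1)/2) mod 73 = 1, so (-119/73) = 1.
(-119/73) = 1, so 73 splits.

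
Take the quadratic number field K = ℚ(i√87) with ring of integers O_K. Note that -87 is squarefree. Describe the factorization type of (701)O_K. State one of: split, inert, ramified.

inert — (701) stays prime in O_K

Since -87 ≡ 1 mod 4, the ring of integers is ℤ[(1+√-87)/2] with discriminant -87.
701 ∤ -87, so 701 is unramified.
Legendre symbol by Euler's criterion: (-87/701) ≡ (-87)^350 ≡ 700 (mod 701), i.e. (-87/701) = -1.
(-87/701) = -1, so 701 is inert.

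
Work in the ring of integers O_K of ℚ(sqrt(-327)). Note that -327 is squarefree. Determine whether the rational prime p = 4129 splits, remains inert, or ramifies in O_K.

inert

-327 mod 4 = 1, hence disc K = -327 and O_K = ℤ[(1+√-327)/2].
Since gcd(4129, -327) = 1 the prime 4129 does not ramify.
(-327/4129) = 3802^2064 mod 4129 = 4128, giving Legendre symbol -1.
d is a non-residue mod p, hence 4129 remains inert in O_K.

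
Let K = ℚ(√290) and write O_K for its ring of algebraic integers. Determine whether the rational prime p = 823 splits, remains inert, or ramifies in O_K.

split — (823) = 𝔭₁𝔭₂ with 𝔭₁ ≠ 𝔭₂

d = 290 ≡ 2 (mod 4), so O_K = ℤ[√290] and disc(K) = 4d = 1160.
Since gcd(823, 1160) = 1 the prime 823 does not ramify.
Euler's criterion: 290^411 mod 823 = 1. Thus (290|823) = 1.
(290/823) = 1, so 823 splits.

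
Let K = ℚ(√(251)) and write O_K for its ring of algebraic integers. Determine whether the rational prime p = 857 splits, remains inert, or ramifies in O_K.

857 remains inert

Since 251 ≢ 1 mod 4, the ring of integers is ℤ[√251] with discriminant 4·251 = 1004.
Since gcd(857, 1004) = 1 the prime 857 does not ramify.
(251/857) = 251^428 mod 857 = 856, giving Legendre symbol -1.
(251/857) = -1, so 857 is inert.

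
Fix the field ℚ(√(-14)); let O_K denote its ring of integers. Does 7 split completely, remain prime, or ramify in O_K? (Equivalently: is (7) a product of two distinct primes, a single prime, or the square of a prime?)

Since -14 ≢ 1 mod 4, the ring of integers is ℤ[√-14] with discriminant 4·(-14) = -56.
disc(K) = -56 = 7·(-8), so p = 7 is ramified.

7 is ramified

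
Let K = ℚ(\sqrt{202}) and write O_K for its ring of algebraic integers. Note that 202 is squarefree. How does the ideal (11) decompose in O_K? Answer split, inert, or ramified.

split — (11) = 𝔭₁𝔭₂ with 𝔭₁ ≠ 𝔭₂

d = 202 ≡ 2 (mod 4), so O_K = ℤ[√202] and disc(K) = 4d = 808.
11 ∤ 808, so 11 is unramified.
Compute (202/11) via Euler: 4^((11-1)/2) mod 11 = 1, so (202/11) = 1.
(202/11) = 1, so 11 splits.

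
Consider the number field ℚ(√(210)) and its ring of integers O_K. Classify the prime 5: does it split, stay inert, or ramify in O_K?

d = 210 ≡ 2 (mod 4), so O_K = ℤ[√210] and disc(K) = 4d = 840.
disc(K) = 840 = 5·168, so p = 5 is ramified.

ramifies in O_K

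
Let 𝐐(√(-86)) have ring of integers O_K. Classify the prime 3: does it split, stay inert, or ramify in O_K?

split

Since -86 ≢ 1 mod 4, the ring of integers is ℤ[√-86] with discriminant 4·(-86) = -344.
Since gcd(3, -344) = 1 the prime 3 does not ramify.
(-86/3) = 1^1 mod 3 = 1, giving Legendre symbol 1.
Legendre symbol 1 ⇒ 3 is split.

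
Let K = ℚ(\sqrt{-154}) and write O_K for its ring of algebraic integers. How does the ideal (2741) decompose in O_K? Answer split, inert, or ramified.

split

d = -154 ≡ 2 (mod 4), so O_K = ℤ[√-154] and disc(K) = 4d = -616.
disc(K) = -616 is not divisible by 2741; 2741 is unramified.
Legendre symbol by Euler's criterion: (-154/2741) ≡ (-154)^1370 ≡ 1 (mod 2741), i.e. (-154/2741) = 1.
(-154/2741) = 1, so 2741 splits.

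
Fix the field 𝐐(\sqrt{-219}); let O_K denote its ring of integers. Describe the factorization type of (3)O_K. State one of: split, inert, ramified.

ramified

-219 mod 4 = 1, hence disc K = -219 and O_K = ℤ[(1+√-219)/2].
Ramification test: 3 | -219. The prime 3 ramifies in K.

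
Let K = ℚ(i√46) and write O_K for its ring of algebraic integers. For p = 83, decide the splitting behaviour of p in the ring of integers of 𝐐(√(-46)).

Since -46 ≢ 1 mod 4, the ring of integers is ℤ[√-46] with discriminant 4·(-46) = -184.
83 ∤ -184, so 83 is unramified.
Legendre symbol by Euler's criterion: (-46/83) ≡ (-46)^41 ≡ 1 (mod 83), i.e. (-46/83) = 1.
Legendre symbol 1 ⇒ 83 is split.

split — (83) = 𝔭₁𝔭₂ with 𝔭₁ ≠ 𝔭₂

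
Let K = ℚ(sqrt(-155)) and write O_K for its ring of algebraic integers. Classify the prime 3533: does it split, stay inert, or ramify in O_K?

-155 mod 4 = 1, hence disc K = -155 and O_K = ℤ[(1+√-155)/2].
3533 ∤ -155, so 3533 is unramified.
Euler's criterion: (-155)^1766 mod 3533 = 1. Thus (-155|3533) = 1.
(-155/3533) = 1, so 3533 splits.

splits completely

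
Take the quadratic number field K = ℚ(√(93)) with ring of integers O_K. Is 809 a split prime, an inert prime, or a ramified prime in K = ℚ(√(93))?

809 splits in O_K

93 mod 4 = 1, hence disc K = 93 and O_K = ℤ[(1+√93)/2].
disc(K) = 93 is not divisible by 809; 809 is unramified.
Euler's criterion: 93^404 mod 809 = 1. Thus (93|809) = 1.
d is a quadratic residue mod p, hence 809 splits in O_K.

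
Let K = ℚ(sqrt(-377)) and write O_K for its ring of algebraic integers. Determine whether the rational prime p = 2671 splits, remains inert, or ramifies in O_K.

-377 mod 4 = 3, hence disc K = 4·(-377) = -1508 and O_K = ℤ[√-377].
Since gcd(2671, -1508) = 1 the prime 2671 does not ramify.
Euler's criterion: (-377)^1335 mod 2671 = 2670. Thus (-377|2671) = -1.
d is a non-residue mod p, hence 2671 remains inert in O_K.

2671 remains inert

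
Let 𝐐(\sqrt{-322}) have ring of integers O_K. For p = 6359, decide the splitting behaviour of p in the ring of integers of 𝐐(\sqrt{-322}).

6359 remains inert

Since -322 ≢ 1 mod 4, the ring of integers is ℤ[√-322] with discriminant 4·(-322) = -1288.
disc(K) = -1288 is not divisible by 6359; 6359 is unramified.
Euler's criterion: (-322)^3179 mod 6359 = 6358. Thus (-322|6359) = -1.
Legendre symbol -1 ⇒ 6359 is inert.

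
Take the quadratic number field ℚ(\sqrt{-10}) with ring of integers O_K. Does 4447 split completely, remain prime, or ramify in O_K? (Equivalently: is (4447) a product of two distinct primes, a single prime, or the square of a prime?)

split — (4447) = 𝔭₁𝔭₂ with 𝔭₁ ≠ 𝔭₂

d = -10 ≡ 2 (mod 4), so O_K = ℤ[√-10] and disc(K) = 4d = -40.
4447 ∤ -40, so 4447 is unramified.
(-10/4447) = 4437^2223 mod 4447 = 1, giving Legendre symbol 1.
d is a quadratic residue mod p, hence 4447 splits in O_K.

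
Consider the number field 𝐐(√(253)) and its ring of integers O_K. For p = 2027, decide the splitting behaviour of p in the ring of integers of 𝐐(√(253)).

p splits

d = 253 ≡ 1 (mod 4), so O_K = ℤ[(1+√253)/2] and disc(K) = d = 253.
Since gcd(2027, 253) = 1 the prime 2027 does not ramify.
(253/2027) = 253^1013 mod 2027 = 1, giving Legendre symbol 1.
Legendre symbol 1 ⇒ 2027 is split.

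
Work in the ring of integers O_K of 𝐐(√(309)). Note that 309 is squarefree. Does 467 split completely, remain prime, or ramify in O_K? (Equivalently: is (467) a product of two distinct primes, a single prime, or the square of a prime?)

467 remains inert

Since 309 ≡ 1 mod 4, the ring of integers is ℤ[(1+√309)/2] with discriminant 309.
467 ∤ 309, so 467 is unramified.
Compute (309/467) via Euler: 309^((467-1)/2) mod 467 = 466, so (309/467) = -1.
(309/467) = -1, so 467 is inert.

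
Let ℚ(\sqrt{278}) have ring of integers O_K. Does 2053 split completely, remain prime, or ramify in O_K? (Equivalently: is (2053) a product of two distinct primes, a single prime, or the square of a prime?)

remains prime (inert)

Since 278 ≢ 1 mod 4, the ring of integers is ℤ[√278] with discriminant 4·278 = 1112.
Since gcd(2053, 1112) = 1 the prime 2053 does not ramify.
(278/2053) = 278^1026 mod 2053 = 2052, giving Legendre symbol -1.
(278/2053) = -1, so 2053 is inert.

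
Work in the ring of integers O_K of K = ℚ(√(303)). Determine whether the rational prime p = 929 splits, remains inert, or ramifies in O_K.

303 mod 4 = 3, hence disc K = 4·303 = 1212 and O_K = ℤ[√303].
Since gcd(929, 1212) = 1 the prime 929 does not ramify.
Compute (303/929) via Euler: 303^((929-1)/2) mod 929 = 928, so (303/929) = -1.
(303/929) = -1, so 929 is inert.

remains prime (inert)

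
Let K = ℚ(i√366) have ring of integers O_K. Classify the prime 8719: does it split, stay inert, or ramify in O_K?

d = -366 ≡ 2 (mod 4), so O_K = ℤ[√-366] and disc(K) = 4d = -1464.
Since gcd(8719, -1464) = 1 the prime 8719 does not ramify.
Euler's criterion: (-366)^4359 mod 8719 = 1. Thus (-366|8719) = 1.
(-366/8719) = 1, so 8719 splits.

split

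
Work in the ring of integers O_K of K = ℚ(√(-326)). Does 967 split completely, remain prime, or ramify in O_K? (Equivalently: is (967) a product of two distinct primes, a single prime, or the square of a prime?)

splits completely

Since -326 ≢ 1 mod 4, the ring of integers is ℤ[√-326] with discriminant 4·(-326) = -1304.
967 ∤ -1304, so 967 is unramified.
(-326/967) = 641^483 mod 967 = 1, giving Legendre symbol 1.
(-326/967) = 1, so 967 splits.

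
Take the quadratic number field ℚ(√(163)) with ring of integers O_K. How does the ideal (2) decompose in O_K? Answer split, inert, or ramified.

d = 163 ≡ 3 (mod 4), so O_K = ℤ[√163] and disc(K) = 4d = 652.
2 divides disc(K) = 652, so 2 ramifies.

ramifies in O_K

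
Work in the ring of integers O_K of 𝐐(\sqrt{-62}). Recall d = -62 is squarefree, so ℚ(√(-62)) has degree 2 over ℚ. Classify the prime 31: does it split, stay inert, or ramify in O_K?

d = -62 ≡ 2 (mod 4), so O_K = ℤ[√-62] and disc(K) = 4d = -248.
31 divides disc(K) = -248, so 31 ramifies.

ramified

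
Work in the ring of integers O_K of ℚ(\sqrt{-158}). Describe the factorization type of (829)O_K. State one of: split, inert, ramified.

split

d = -158 ≡ 2 (mod 4), so O_K = ℤ[√-158] and disc(K) = 4d = -632.
Since gcd(829, -632) = 1 the prime 829 does not ramify.
(-158/829) = 671^414 mod 829 = 1, giving Legendre symbol 1.
(-158/829) = 1, so 829 splits.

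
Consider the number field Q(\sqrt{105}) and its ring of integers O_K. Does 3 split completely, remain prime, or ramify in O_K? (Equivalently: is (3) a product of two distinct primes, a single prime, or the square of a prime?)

ramifies in O_K

d = 105 ≡ 1 (mod 4), so O_K = ℤ[(1+√105)/2] and disc(K) = d = 105.
3 divides disc(K) = 105, so 3 ramifies.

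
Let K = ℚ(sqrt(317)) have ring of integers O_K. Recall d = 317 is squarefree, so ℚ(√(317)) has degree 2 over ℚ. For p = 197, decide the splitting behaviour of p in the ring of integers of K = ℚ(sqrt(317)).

Since 317 ≡ 1 mod 4, the ring of integers is ℤ[(1+√317)/2] with discriminant 317.
disc(K) = 317 is not divisible by 197; 197 is unramified.
Euler's criterion: 317^98 mod 197 = 196. Thus (317|197) = -1.
(317/197) = -1, so 197 is inert.

p is inert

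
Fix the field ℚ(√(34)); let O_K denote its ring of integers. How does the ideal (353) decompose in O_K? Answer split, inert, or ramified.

split

34 mod 4 = 2, hence disc K = 4·34 = 136 and O_K = ℤ[√34].
disc(K) = 136 is not divisible by 353; 353 is unramified.
Legendre symbol by Euler's criterion: (34/353) ≡ 34^176 ≡ 1 (mod 353), i.e. (34/353) = 1.
(34/353) = 1, so 353 splits.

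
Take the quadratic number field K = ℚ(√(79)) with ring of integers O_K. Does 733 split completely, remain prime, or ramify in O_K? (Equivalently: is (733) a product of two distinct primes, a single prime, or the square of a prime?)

split

d = 79 ≡ 3 (mod 4), so O_K = ℤ[√79] and disc(K) = 4d = 316.
disc(K) = 316 is not divisible by 733; 733 is unramified.
(79/733) = 79^366 mod 733 = 1, giving Legendre symbol 1.
(79/733) = 1, so 733 splits.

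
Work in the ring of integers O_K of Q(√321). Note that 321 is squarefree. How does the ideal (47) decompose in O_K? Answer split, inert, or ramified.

Since 321 ≡ 1 mod 4, the ring of integers is ℤ[(1+√321)/2] with discriminant 321.
disc(K) = 321 is not divisible by 47; 47 is unramified.
Legendre symbol by Euler's criterion: (321/47) ≡ 321^23 ≡ 46 (mod 47), i.e. (321/47) = -1.
d is a non-residue mod p, hence 47 remains inert in O_K.

inert — (47) stays prime in O_K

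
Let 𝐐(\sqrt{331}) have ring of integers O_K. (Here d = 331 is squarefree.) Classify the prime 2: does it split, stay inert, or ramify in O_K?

p ramifies

331 mod 4 = 3, hence disc K = 4·331 = 1324 and O_K = ℤ[√331].
disc(K) = 1324 = 2·662, so p = 2 is ramified.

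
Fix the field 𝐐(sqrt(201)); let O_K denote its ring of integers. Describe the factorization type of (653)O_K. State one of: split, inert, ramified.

Since 201 ≡ 1 mod 4, the ring of integers is ℤ[(1+√201)/2] with discriminant 201.
653 ∤ 201, so 653 is unramified.
(201/653) = 201^326 mod 653 = 1, giving Legendre symbol 1.
d is a quadratic residue mod p, hence 653 splits in O_K.

split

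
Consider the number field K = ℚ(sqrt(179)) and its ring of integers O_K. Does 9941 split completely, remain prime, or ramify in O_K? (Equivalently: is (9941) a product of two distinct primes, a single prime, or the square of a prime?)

inert — (9941) stays prime in O_K

Since 179 ≢ 1 mod 4, the ring of integers is ℤ[√179] with discriminant 4·179 = 716.
disc(K) = 716 is not divisible by 9941; 9941 is unramified.
(179/9941) = 179^4970 mod 9941 = 9940, giving Legendre symbol -1.
d is a non-residue mod p, hence 9941 remains inert in O_K.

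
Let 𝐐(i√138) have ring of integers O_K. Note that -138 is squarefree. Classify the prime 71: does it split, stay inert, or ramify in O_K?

d = -138 ≡ 2 (mod 4), so O_K = ℤ[√-138] and disc(K) = 4d = -552.
71 ∤ -552, so 71 is unramified.
Euler's criterion: (-138)^35 mod 71 = 1. Thus (-138|71) = 1.
d is a quadratic residue mod p, hence 71 splits in O_K.

split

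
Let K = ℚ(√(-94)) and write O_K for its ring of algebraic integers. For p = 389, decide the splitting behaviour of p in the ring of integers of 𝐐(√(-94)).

split — (389) = 𝔭₁𝔭₂ with 𝔭₁ ≠ 𝔭₂

d = -94 ≡ 2 (mod 4), so O_K = ℤ[√-94] and disc(K) = 4d = -376.
389 ∤ -376, so 389 is unramified.
Compute (-94/389) via Euler: 295^((389-1)/2) mod 389 = 1, so (-94/389) = 1.
d is a quadratic residue mod p, hence 389 splits in O_K.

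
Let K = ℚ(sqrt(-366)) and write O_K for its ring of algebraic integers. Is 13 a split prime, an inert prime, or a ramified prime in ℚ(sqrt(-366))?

13 remains inert

Since -366 ≢ 1 mod 4, the ring of integers is ℤ[√-366] with discriminant 4·(-366) = -1464.
disc(K) = -1464 is not divisible by 13; 13 is unramified.
(-366/13) = 11^6 mod 13 = 12, giving Legendre symbol -1.
(-366/13) = -1, so 13 is inert.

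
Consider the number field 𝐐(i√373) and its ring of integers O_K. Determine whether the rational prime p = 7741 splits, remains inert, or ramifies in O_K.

-373 mod 4 = 3, hence disc K = 4·(-373) = -1492 and O_K = ℤ[√-373].
7741 ∤ -1492, so 7741 is unramified.
Compute (-373/7741) via Euler: 7368^((7741-1)/2) mod 7741 = 7740, so (-373/7741) = -1.
(-373/7741) = -1, so 7741 is inert.

inert — (7741) stays prime in O_K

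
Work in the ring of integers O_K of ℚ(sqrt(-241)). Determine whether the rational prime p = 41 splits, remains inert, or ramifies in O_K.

split

-241 mod 4 = 3, hence disc K = 4·(-241) = -964 and O_K = ℤ[√-241].
41 ∤ -964, so 41 is unramified.
Legendre symbol by Euler's criterion: (-241/41) ≡ (-241)^20 ≡ 1 (mod 41), i.e. (-241/41) = 1.
(-241/41) = 1, so 41 splits.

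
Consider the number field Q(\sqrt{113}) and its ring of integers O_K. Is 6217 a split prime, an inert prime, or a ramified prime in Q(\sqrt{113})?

split — (6217) = 𝔭₁𝔭₂ with 𝔭₁ ≠ 𝔭₂

d = 113 ≡ 1 (mod 4), so O_K = ℤ[(1+√113)/2] and disc(K) = d = 113.
Since gcd(6217, 113) = 1 the prime 6217 does not ramify.
(113/6217) = 113^3108 mod 6217 = 1, giving Legendre symbol 1.
Legendre symbol 1 ⇒ 6217 is split.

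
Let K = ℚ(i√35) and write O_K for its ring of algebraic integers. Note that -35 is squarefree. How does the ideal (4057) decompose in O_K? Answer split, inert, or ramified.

p is inert

Since -35 ≡ 1 mod 4, the ring of integers is ℤ[(1+√-35)/2] with discriminant -35.
Since gcd(4057, -35) = 1 the prime 4057 does not ramify.
Compute (-35/4057) via Euler: 4022^((4057-1)/2) mod 4057 = 4056, so (-35/4057) = -1.
d is a non-residue mod p, hence 4057 remains inert in O_K.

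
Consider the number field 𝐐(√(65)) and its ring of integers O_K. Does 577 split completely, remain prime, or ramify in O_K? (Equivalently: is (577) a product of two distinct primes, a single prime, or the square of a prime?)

split — (577) = 𝔭₁𝔭₂ with 𝔭₁ ≠ 𝔭₂

65 mod 4 = 1, hence disc K = 65 and O_K = ℤ[(1+√65)/2].
577 ∤ 65, so 577 is unramified.
Euler's criterion: 65^288 mod 577 = 1. Thus (65|577) = 1.
(65/577) = 1, so 577 splits.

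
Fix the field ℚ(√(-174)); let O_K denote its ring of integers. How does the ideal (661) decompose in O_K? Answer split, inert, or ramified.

remains prime (inert)

d = -174 ≡ 2 (mod 4), so O_K = ℤ[√-174] and disc(K) = 4d = -696.
Since gcd(661, -696) = 1 the prime 661 does not ramify.
Compute (-174/661) via Euler: 487^((661-1)/2) mod 661 = 660, so (-174/661) = -1.
(-174/661) = -1, so 661 is inert.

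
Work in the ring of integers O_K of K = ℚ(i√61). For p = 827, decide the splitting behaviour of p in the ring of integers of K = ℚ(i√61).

inert

d = -61 ≡ 3 (mod 4), so O_K = ℤ[√-61] and disc(K) = 4d = -244.
827 ∤ -244, so 827 is unramified.
Legendre symbol by Euler's criterion: (-61/827) ≡ (-61)^413 ≡ 826 (mod 827), i.e. (-61/827) = -1.
d is a non-residue mod p, hence 827 remains inert in O_K.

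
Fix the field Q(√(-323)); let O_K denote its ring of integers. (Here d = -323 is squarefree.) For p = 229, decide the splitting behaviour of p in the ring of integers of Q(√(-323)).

splits completely

d = -323 ≡ 1 (mod 4), so O_K = ℤ[(1+√-323)/2] and disc(K) = d = -323.
disc(K) = -323 is not divisible by 229; 229 is unramified.
(-323/229) = 135^114 mod 229 = 1, giving Legendre symbol 1.
Legendre symbol 1 ⇒ 229 is split.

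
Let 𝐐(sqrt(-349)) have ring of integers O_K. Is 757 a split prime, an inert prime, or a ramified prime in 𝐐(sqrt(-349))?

Since -349 ≢ 1 mod 4, the ring of integers is ℤ[√-349] with discriminant 4·(-349) = -1396.
757 ∤ -1396, so 757 is unramified.
Euler's criterion: (-349)^378 mod 757 = 756. Thus (-349|757) = -1.
d is a non-residue mod p, hence 757 remains inert in O_K.

remains prime (inert)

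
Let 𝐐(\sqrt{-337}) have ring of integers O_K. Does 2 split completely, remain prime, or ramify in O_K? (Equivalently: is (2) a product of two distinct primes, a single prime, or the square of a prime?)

ramifies in O_K

-337 mod 4 = 3, hence disc K = 4·(-337) = -1348 and O_K = ℤ[√-337].
Ramification test: 2 | -1348. The prime 2 ramifies in K.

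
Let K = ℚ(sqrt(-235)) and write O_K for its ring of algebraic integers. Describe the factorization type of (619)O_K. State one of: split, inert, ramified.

d = -235 ≡ 1 (mod 4), so O_K = ℤ[(1+√-235)/2] and disc(K) = d = -235.
disc(K) = -235 is not divisible by 619; 619 is unramified.
(-235/619) = 384^309 mod 619 = 1, giving Legendre symbol 1.
d is a quadratic residue mod p, hence 619 splits in O_K.

split — (619) = 𝔭₁𝔭₂ with 𝔭₁ ≠ 𝔭₂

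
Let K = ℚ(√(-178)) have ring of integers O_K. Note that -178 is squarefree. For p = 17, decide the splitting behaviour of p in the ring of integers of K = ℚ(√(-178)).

p splits

d = -178 ≡ 2 (mod 4), so O_K = ℤ[√-178] and disc(K) = 4d = -712.
disc(K) = -712 is not divisible by 17; 17 is unramified.
(-178/17) = 9^8 mod 17 = 1, giving Legendre symbol 1.
Legendre symbol 1 ⇒ 17 is split.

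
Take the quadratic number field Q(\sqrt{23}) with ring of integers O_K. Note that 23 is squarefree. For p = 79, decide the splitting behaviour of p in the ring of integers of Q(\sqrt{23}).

d = 23 ≡ 3 (mod 4), so O_K = ℤ[√23] and disc(K) = 4d = 92.
Since gcd(79, 92) = 1 the prime 79 does not ramify.
Legendre symbol by Euler's criterion: (23/79) ≡ 23^39 ≡ 1 (mod 79), i.e. (23/79) = 1.
d is a quadratic residue mod p, hence 79 splits in O_K.

split — (79) = 𝔭₁𝔭₂ with 𝔭₁ ≠ 𝔭₂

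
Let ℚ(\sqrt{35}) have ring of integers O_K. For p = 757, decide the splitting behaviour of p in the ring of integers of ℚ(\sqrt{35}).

Since 35 ≢ 1 mod 4, the ring of integers is ℤ[√35] with discriminant 4·35 = 140.
757 ∤ 140, so 757 is unramified.
Legendre symbol by Euler's criterion: (35/757) ≡ 35^378 ≡ 756 (mod 757), i.e. (35/757) = -1.
d is a non-residue mod p, hence 757 remains inert in O_K.

remains prime (inert)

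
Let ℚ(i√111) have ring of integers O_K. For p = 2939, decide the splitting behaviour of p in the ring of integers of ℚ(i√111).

-111 mod 4 = 1, hence disc K = -111 and O_K = ℤ[(1+√-111)/2].
Since gcd(2939, -111) = 1 the prime 2939 does not ramify.
(-111/2939) = 2828^1469 mod 2939 = 2938, giving Legendre symbol -1.
Legendre symbol -1 ⇒ 2939 is inert.

inert — (2939) stays prime in O_K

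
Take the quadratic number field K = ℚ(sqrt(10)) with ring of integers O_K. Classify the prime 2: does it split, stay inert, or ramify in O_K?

10 mod 4 = 2, hence disc K = 4·10 = 40 and O_K = ℤ[√10].
disc(K) = 40 = 2·20, so p = 2 is ramified.

2 is ramified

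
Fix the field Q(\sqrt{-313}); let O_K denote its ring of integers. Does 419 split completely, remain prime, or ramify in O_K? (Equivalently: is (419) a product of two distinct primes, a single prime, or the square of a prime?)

-313 mod 4 = 3, hence disc K = 4·(-313) = -1252 and O_K = ℤ[√-313].
Since gcd(419, -1252) = 1 the prime 419 does not ramify.
(-313/419) = 106^209 mod 419 = 1, giving Legendre symbol 1.
Legendre symbol 1 ⇒ 419 is split.

split — (419) = 𝔭₁𝔭₂ with 𝔭₁ ≠ 𝔭₂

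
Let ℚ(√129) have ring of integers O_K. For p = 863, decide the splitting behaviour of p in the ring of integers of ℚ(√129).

splits completely

Since 129 ≡ 1 mod 4, the ring of integers is ℤ[(1+√129)/2] with discriminant 129.
disc(K) = 129 is not divisible by 863; 863 is unramified.
Euler's criterion: 129^431 mod 863 = 1. Thus (129|863) = 1.
Legendre symbol 1 ⇒ 863 is split.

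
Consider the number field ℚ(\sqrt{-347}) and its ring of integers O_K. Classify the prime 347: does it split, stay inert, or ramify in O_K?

d = -347 ≡ 1 (mod 4), so O_K = ℤ[(1+√-347)/2] and disc(K) = d = -347.
347 divides disc(K) = -347, so 347 ramifies.

347 is ramified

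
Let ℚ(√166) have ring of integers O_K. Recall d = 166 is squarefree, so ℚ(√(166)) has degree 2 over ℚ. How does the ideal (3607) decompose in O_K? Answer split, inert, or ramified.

inert — (3607) stays prime in O_K

166 mod 4 = 2, hence disc K = 4·166 = 664 and O_K = ℤ[√166].
Since gcd(3607, 664) = 1 the prime 3607 does not ramify.
(166/3607) = 166^1803 mod 3607 = 3606, giving Legendre symbol -1.
(166/3607) = -1, so 3607 is inert.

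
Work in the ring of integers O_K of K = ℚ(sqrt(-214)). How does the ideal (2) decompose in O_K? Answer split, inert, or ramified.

d = -214 ≡ 2 (mod 4), so O_K = ℤ[√-214] and disc(K) = 4d = -856.
disc(K) = -856 = 2·(-428), so p = 2 is ramified.

ramified — (2) = 𝔭²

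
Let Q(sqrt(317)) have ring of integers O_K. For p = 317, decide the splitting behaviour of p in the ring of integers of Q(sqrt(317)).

d = 317 ≡ 1 (mod 4), so O_K = ℤ[(1+√317)/2] and disc(K) = d = 317.
disc(K) = 317 = 317·1, so p = 317 is ramified.

ramifies in O_K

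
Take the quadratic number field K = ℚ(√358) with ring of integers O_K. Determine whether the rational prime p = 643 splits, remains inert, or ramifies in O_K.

split — (643) = 𝔭₁𝔭₂ with 𝔭₁ ≠ 𝔭₂

358 mod 4 = 2, hence disc K = 4·358 = 1432 and O_K = ℤ[√358].
643 ∤ 1432, so 643 is unramified.
Euler's criterion: 358^321 mod 643 = 1. Thus (358|643) = 1.
Legendre symbol 1 ⇒ 643 is split.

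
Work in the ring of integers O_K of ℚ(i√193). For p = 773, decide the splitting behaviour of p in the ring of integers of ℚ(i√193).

split

-193 mod 4 = 3, hence disc K = 4·(-193) = -772 and O_K = ℤ[√-193].
773 ∤ -772, so 773 is unramified.
Legendre symbol by Euler's criterion: (-193/773) ≡ (-193)^386 ≡ 1 (mod 773), i.e. (-193/773) = 1.
(-193/773) = 1, so 773 splits.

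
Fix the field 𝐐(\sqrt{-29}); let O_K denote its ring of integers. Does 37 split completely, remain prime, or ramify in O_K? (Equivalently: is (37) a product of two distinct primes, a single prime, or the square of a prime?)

remains prime (inert)

-29 mod 4 = 3, hence disc K = 4·(-29) = -116 and O_K = ℤ[√-29].
Since gcd(37, -116) = 1 the prime 37 does not ramify.
Legendre symbol by Euler's criterion: (-29/37) ≡ (-29)^18 ≡ 36 (mod 37), i.e. (-29/37) = -1.
d is a non-residue mod p, hence 37 remains inert in O_K.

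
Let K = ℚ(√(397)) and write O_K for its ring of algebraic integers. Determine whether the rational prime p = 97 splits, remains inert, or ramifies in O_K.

Since 397 ≡ 1 mod 4, the ring of integers is ℤ[(1+√397)/2] with discriminant 397.
97 ∤ 397, so 97 is unramified.
Euler's criterion: 397^48 mod 97 = 1. Thus (397|97) = 1.
d is a quadratic residue mod p, hence 97 splits in O_K.

97 splits in O_K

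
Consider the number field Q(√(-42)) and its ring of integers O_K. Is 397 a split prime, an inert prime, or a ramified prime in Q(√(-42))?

-42 mod 4 = 2, hence disc K = 4·(-42) = -168 and O_K = ℤ[√-42].
Since gcd(397, -168) = 1 the prime 397 does not ramify.
(-42/397) = 355^198 mod 397 = 1, giving Legendre symbol 1.
Legendre symbol 1 ⇒ 397 is split.

split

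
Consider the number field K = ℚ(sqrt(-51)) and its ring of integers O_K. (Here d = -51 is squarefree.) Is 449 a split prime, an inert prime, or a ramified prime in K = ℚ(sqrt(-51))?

splits completely

Since -51 ≡ 1 mod 4, the ring of integers is ℤ[(1+√-51)/2] with discriminant -51.
Since gcd(449, -51) = 1 the prime 449 does not ramify.
Euler's criterion: (-51)^224 mod 449 = 1. Thus (-51|449) = 1.
(-51/449) = 1, so 449 splits.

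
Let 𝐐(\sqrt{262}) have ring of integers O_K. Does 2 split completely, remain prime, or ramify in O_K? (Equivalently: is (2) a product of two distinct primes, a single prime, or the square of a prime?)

d = 262 ≡ 2 (mod 4), so O_K = ℤ[√262] and disc(K) = 4d = 1048.
2 divides disc(K) = 1048, so 2 ramifies.

ramifies in O_K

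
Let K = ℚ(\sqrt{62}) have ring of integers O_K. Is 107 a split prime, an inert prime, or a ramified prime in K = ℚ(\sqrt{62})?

splits completely

Since 62 ≢ 1 mod 4, the ring of integers is ℤ[√62] with discriminant 4·62 = 248.
disc(K) = 248 is not divisible by 107; 107 is unramified.
Legendre symbol by Euler's criterion: (62/107) ≡ 62^53 ≡ 1 (mod 107), i.e. (62/107) = 1.
(62/107) = 1, so 107 splits.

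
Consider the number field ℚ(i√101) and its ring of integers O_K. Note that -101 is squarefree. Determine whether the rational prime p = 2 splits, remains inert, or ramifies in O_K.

-101 mod 4 = 3, hence disc K = 4·(-101) = -404 and O_K = ℤ[√-101].
Ramification test: 2 | -404. The prime 2 ramifies in K.

ramified — (2) = 𝔭²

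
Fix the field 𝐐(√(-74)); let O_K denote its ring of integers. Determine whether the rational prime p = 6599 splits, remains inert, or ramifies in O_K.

d = -74 ≡ 2 (mod 4), so O_K = ℤ[√-74] and disc(K) = 4d = -296.
6599 ∤ -296, so 6599 is unramified.
Euler's criterion: (-74)^3299 mod 6599 = 1. Thus (-74|6599) = 1.
(-74/6599) = 1, so 6599 splits.

6599 splits in O_K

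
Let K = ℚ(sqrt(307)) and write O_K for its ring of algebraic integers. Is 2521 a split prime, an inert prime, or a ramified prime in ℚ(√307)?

splits completely

d = 307 ≡ 3 (mod 4), so O_K = ℤ[√307] and disc(K) = 4d = 1228.
Since gcd(2521, 1228) = 1 the prime 2521 does not ramify.
(307/2521) = 307^1260 mod 2521 = 1, giving Legendre symbol 1.
d is a quadratic residue mod p, hence 2521 splits in O_K.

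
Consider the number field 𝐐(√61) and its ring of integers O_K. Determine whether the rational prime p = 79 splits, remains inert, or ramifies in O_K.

remains prime (inert)

61 mod 4 = 1, hence disc K = 61 and O_K = ℤ[(1+√61)/2].
disc(K) = 61 is not divisible by 79; 79 is unramified.
Compute (61/79) via Euler: 61^((79-1)/2) mod 79 = 78, so (61/79) = -1.
d is a non-residue mod p, hence 79 remains inert in O_K.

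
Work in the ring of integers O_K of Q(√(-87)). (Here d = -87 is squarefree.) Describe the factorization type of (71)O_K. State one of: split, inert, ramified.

71 remains inert

-87 mod 4 = 1, hence disc K = -87 and O_K = ℤ[(1+√-87)/2].
Since gcd(71, -87) = 1 the prime 71 does not ramify.
(-87/71) = 55^35 mod 71 = 70, giving Legendre symbol -1.
Legendre symbol -1 ⇒ 71 is inert.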